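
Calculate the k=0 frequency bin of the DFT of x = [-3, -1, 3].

X[0] = Σ(n=0 to 2) x[n] · ω_3^0 = Σ x[n]
= (-3) + (-1) + (3)

X[0] = -1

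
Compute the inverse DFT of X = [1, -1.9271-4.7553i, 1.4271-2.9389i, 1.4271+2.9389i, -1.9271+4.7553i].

x[n] = (1/5) Σ(k=0 to 4) X[k] · e^(2πikn/5)

Computing each x[n]:
x[0] = 0
x[1] = 2
x[2] = 1
x[3] = 1
x[4] = -3

x = [0, 2, 1, 1, -3]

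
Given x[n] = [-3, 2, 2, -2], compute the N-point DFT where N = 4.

X[k] = Σ(n=0 to 3) x[n] · ω_4^(nk)
where ω_4 = e^(-2πi/4)

Computing each X[k]:
X[0] = -1
X[1] = -5-4i
X[2] = -1
X[3] = -5+4i

X = [-1, -5-4i, -1, -5+4i]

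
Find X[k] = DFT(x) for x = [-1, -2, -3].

X[k] = Σ(n=0 to 2) x[n] · ω_3^(nk)
where ω_3 = e^(-2πi/3)

Computing each X[k]:
X[0] = -6
X[1] = 1.5000-0.8660i
X[2] = 1.5000+0.8660i

X = [-6, 1.5000-0.8660i, 1.5000+0.8660i]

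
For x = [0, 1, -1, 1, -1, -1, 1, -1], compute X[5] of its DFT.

X[5] = Σ(n=0 to 7) x[n] · ω_8^(5n) where ω_8 = e^(-2πi/8)
= (0)·ω_8^0 + (1)·ω_8^5 + (-1)·ω_8^10 + (1)·ω_8^15 + (-1)·ω_8^20 + (-1)·ω_8^25 + (1)·ω_8^30 + (-1)·ω_8^35

X[5] = 1.0000+4.8284i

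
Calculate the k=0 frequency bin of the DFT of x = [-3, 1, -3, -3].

X[0] = Σ(n=0 to 3) x[n] · ω_4^0 = Σ x[n]
= (-3) + (1) + (-3) + (-3)

X[0] = -8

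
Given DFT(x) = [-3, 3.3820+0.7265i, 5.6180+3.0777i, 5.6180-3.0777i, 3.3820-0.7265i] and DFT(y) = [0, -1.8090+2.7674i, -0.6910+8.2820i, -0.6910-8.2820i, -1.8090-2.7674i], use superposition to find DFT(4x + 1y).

By linearity: DFT(4x + 1y) = 4·DFT(x) + 1·DFT(y)
= 4·[-3, 3.3820+0.7265i, 5.6180+3.0777i, 5.6180-3.0777i, 3.3820-0.7265i] + 1·[0, -1.8090+2.7674i, -0.6910+8.2820i, -0.6910-8.2820i, -1.8090-2.7674i]

Computing element-wise:
Z[0] = 4·(-3) + 1·(0) = -12
Z[1] = 4·(3.3820+0.7265i) + 1·(-1.8090+2.7674i) = 11.7190+5.6734i
Z[2] = 4·(5.6180+3.0777i) + 1·(-0.6910+8.2820i) = 21.7810+20.5928i
Z[3] = 4·(5.6180-3.0777i) + 1·(-0.6910-8.2820i) = 21.7810-20.5928i
Z[4] = 4·(3.3820-0.7265i) + 1·(-1.8090-2.7674i) = 11.7190-5.6734i

DFT(4x + 1y) = 4·X + 1·Y = [-12, 11.7190+5.6734i, 21.7810+20.5928i, 21.7810-20.5928i, 11.7190-5.6734i]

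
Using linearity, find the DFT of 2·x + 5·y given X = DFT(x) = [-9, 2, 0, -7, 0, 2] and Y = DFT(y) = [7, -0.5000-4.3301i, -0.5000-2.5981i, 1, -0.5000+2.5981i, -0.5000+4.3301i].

By linearity: DFT(2x + 5y) = 2·DFT(x) + 5·DFT(y)
= 2·[-9, 2, 0, -7, 0, 2] + 5·[7, -0.5000-4.3301i, -0.5000-2.5981i, 1, -0.5000+2.5981i, -0.5000+4.3301i]

Computing element-wise:
Z[0] = 2·(-9) + 5·(7) = 17
Z[1] = 2·(2) + 5·(-0.5000-4.3301i) = 1.5000-21.6505i
Z[2] = 2·(0) + 5·(-0.5000-2.5981i) = -2.5000-12.9905i
Z[3] = 2·(-7) + 5·(1) = -9
Z[4] = 2·(0) + 5·(-0.5000+2.5981i) = -2.5000+12.9905i
Z[5] = 2·(2) + 5·(-0.5000+4.3301i) = 1.5000+21.6505i

DFT(2x + 5y) = 2·X + 5·Y = [17, 1.5000-21.6505i, -2.5000-12.9905i, -9, -2.5000+12.9905i, 1.5000+21.6505i]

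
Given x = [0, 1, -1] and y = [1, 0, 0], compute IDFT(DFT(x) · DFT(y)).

(x ⊛ y)[n] = Σ(m=0 to 2) x[m] · y[(n-m) mod 3]

Computing each output sample:
(x ⊛ y)[0] = 0
(x ⊛ y)[1] = 1
(x ⊛ y)[2] = -1

x ⊛ y = [0, 1, -1]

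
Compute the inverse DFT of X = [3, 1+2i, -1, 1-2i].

x[n] = (1/4) Σ(k=0 to 3) X[k] · e^(2πikn/4)

Computing each x[n]:
x[0] = 1
x[1] = 0
x[2] = 0
x[3] = 2

x = [1, 0, 0, 2]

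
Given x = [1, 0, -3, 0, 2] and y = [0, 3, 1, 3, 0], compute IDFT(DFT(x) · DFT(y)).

(x ⊛ y)[n] = Σ(m=0 to 4) x[m] · y[(n-m) mod 5]

Computing each output sample:
(x ⊛ y)[0] = -3
(x ⊛ y)[1] = 5
(x ⊛ y)[2] = 7
(x ⊛ y)[3] = -6
(x ⊛ y)[4] = -3

x ⊛ y = [-3, 5, 7, -6, -3]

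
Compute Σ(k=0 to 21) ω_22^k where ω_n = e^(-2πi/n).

Sum of all nth roots of unity equals 0 for n > 1 (geometric series with r ≠ 1).

0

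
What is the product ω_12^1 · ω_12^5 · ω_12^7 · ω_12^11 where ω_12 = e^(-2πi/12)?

The primitive 12th roots of unity are ω_12^k for k coprime to 12: k ∈ {1, 5, 7, 11}
Their product equals the constant term of the cyclotomic polynomial Φ_12(x) up to sign.
For n ≥ 3, the product of all primitive nth roots of unity is 1. (For n=1 it is 1; for n=2 it is -1.)

1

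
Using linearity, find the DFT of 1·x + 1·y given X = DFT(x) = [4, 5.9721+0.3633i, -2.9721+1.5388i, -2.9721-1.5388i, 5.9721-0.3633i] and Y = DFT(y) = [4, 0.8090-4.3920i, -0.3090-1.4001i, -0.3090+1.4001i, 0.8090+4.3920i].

By linearity: DFT(1x + 1y) = 1·DFT(x) + 1·DFT(y)
= 1·[4, 5.9721+0.3633i, -2.9721+1.5388i, -2.9721-1.5388i, 5.9721-0.3633i] + 1·[4, 0.8090-4.3920i, -0.3090-1.4001i, -0.3090+1.4001i, 0.8090+4.3920i]

Computing element-wise:
Z[0] = 1·(4) + 1·(4) = 8
Z[1] = 1·(5.9721+0.3633i) + 1·(0.8090-4.3920i) = 6.7811-4.0287i
Z[2] = 1·(-2.9721+1.5388i) + 1·(-0.3090-1.4001i) = -3.2811+0.1387i
Z[3] = 1·(-2.9721-1.5388i) + 1·(-0.3090+1.4001i) = -3.2811-0.1387i
Z[4] = 1·(5.9721-0.3633i) + 1·(0.8090+4.3920i) = 6.7811+4.0287i

DFT(1x + 1y) = 1·X + 1·Y = [8, 6.7811-4.0287i, -3.2811+0.1387i, -3.2811-0.1387i, 6.7811+4.0287i]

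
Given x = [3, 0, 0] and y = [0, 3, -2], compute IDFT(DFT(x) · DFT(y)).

(x ⊛ y)[n] = Σ(m=0 to 2) x[m] · y[(n-m) mod 3]

Computing each output sample:
(x ⊛ y)[0] = 0
(x ⊛ y)[1] = 9
(x ⊛ y)[2] = -6

x ⊛ y = [0, 9, -6]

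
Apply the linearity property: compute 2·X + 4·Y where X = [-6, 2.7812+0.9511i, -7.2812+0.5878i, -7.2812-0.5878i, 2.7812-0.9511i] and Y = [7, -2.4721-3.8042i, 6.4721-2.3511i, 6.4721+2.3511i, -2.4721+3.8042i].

By linearity: DFT(2x + 4y) = 2·DFT(x) + 4·DFT(y)
= 2·[-6, 2.7812+0.9511i, -7.2812+0.5878i, -7.2812-0.5878i, 2.7812-0.9511i] + 4·[7, -2.4721-3.8042i, 6.4721-2.3511i, 6.4721+2.3511i, -2.4721+3.8042i]

Computing element-wise:
Z[0] = 2·(-6) + 4·(7) = 16
Z[1] = 2·(2.7812+0.9511i) + 4·(-2.4721-3.8042i) = -4.3260-13.3146i
Z[2] = 2·(-7.2812+0.5878i) + 4·(6.4721-2.3511i) = 11.3260-8.2288i
Z[3] = 2·(-7.2812-0.5878i) + 4·(6.4721+2.3511i) = 11.3260+8.2288i
Z[4] = 2·(2.7812-0.9511i) + 4·(-2.4721+3.8042i) = -4.3260+13.3146i

DFT(2x + 4y) = 2·X + 4·Y = [16, -4.3260-13.3146i, 11.3260-8.2288i, 11.3260+8.2288i, -4.3260+13.3146i]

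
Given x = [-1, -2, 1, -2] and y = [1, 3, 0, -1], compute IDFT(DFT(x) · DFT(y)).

(x ⊛ y)[n] = Σ(m=0 to 3) x[m] · y[(n-m) mod 4]

Computing each output sample:
(x ⊛ y)[0] = -5
(x ⊛ y)[1] = -6
(x ⊛ y)[2] = -3
(x ⊛ y)[3] = 2

x ⊛ y = [-5, -6, -3, 2]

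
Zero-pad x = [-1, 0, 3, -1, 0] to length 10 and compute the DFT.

Original 5-point DFT: [1, -2.6180-2.3511i, -0.3820+3.8042i, -0.3820-3.8042i, -2.6180+2.3511i]
Zero-padded 10-point DFT provides frequency interpolation.

DFT_10([x, 0, ...]) = [1, 0.2361-1.9021i, -2.6180-2.3511i, -4.2361+1.1756i, -0.3820+3.8042i, 3, -0.3820-3.8042i, -4.2361-1.1756i, -2.6180+2.3511i, 0.2361+1.9021i]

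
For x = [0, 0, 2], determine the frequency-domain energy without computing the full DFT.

Parseval: Σ|x[n]|² = (1/N)Σ|X[k]|², so Σ|X[k]|² = N·Σ|x[n]|² = 3·4.0000

Σ|X[k]|² = N·Σ|x[n]|² = 3·4.0000 = 12.0000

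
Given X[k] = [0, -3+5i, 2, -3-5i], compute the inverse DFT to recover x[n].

x[n] = (1/4) Σ(k=0 to 3) X[k] · e^(2πikn/4)

Computing each x[n]:
x[0] = -1
x[1] = -3
x[2] = 2
x[3] = 2

x = [-1, -3, 2, 2]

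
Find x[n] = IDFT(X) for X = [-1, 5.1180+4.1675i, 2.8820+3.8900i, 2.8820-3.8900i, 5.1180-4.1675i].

x[n] = (1/5) Σ(k=0 to 4) X[k] · e^(2πikn/5)

Computing each x[n]:
x[0] = 3
x[1] = -3
x[2] = -1
x[3] = -2
x[4] = 2

x = [3, -3, -1, -2, 2]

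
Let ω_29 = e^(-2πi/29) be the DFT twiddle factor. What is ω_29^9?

ω_29^9 = e^(-2πi·9/29)
= cos(-2π·9/29) + i·sin(-2π·9/29)
= cos(-18π/29) + i·sin(-18π/29)

ω_29^9 = cos(-18π/29) + i·sin(-18π/29) = -0.3701-0.9290i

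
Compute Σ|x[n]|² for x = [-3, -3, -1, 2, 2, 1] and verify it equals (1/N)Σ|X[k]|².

Time domain:
Σ|x[n]|² = |-3|² + |-3|² + |-1|² + |2|² + |2|² + |1|² = 28.0000

Frequency domain:
(1/6)Σ|X[k]|² = (1/6)(|-2|² + |-6.5000+6.0622i|² + |-0.5000+0.8660i|² + |-2|² + |-0.5000-0.8660i|² + |-6.5000-6.0622i|²) = (1/6)·168.0000 = 28.0000

Both sides agree, confirming Parseval's theorem.

Σ|x[n]|² = (1/N)Σ|X[k]|² = 28.0000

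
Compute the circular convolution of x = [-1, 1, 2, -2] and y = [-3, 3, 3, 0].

(x ⊛ y)[n] = Σ(m=0 to 3) x[m] · y[(n-m) mod 4]

Computing each output sample:
(x ⊛ y)[0] = 3
(x ⊛ y)[1] = -12
(x ⊛ y)[2] = -6
(x ⊛ y)[3] = 15

x ⊛ y = [3, -12, -6, 15]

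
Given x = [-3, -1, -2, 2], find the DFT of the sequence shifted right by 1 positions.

Time shift by 1: X_shifted[k] = ω_4^(1k) · X[k]
Shifted x = [2, -3, -1, -2]

DFT(x[n-1]) = [-4, 3+1i, 6, 3-1i]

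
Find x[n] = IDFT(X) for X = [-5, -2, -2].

x[n] = (1/3) Σ(k=0 to 2) X[k] · e^(2πikn/3)

Computing each x[n]:
x[0] = -3
x[1] = -1
x[2] = -1

x = [-3, -1, -1]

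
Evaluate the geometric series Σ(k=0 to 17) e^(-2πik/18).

Sum of all nth roots of unity equals 0 for n > 1 (geometric series with r ≠ 1).

0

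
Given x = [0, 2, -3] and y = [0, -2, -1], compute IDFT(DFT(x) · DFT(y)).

(x ⊛ y)[n] = Σ(m=0 to 2) x[m] · y[(n-m) mod 3]

Computing each output sample:
(x ⊛ y)[0] = 4
(x ⊛ y)[1] = 3
(x ⊛ y)[2] = -4

x ⊛ y = [4, 3, -4]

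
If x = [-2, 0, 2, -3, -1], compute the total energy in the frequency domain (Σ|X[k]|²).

Parseval: Σ|x[n]|² = (1/N)Σ|X[k]|², so Σ|X[k]|² = N·Σ|x[n]|² = 5·18.0000

Σ|X[k]|² = N·Σ|x[n]|² = 5·18.0000 = 90.0000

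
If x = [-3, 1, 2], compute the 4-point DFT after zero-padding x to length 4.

Original 3-point DFT: [0, -4.5000+0.8660i, -4.5000-0.8660i]
Zero-padded 4-point DFT provides frequency interpolation.

DFT_4([x, 0, ...]) = [0, -5-1i, -2, -5+1i]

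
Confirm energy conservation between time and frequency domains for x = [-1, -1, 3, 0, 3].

Time domain:
Σ|x[n]|² = |-1|² + |-1|² + |3|² + |0|² + |3|² = 20.0000

Frequency domain:
(1/5)Σ|X[k]|² = (1/5)(|4|² + |-2.8090+2.0409i|² + |-1.6910+5.2043i|² + |-1.6910-5.2043i|² + |-2.8090-2.0409i|²) = (1/5)·100.0000 = 20.0000

Both sides agree, confirming Parseval's theorem.

Σ|x[n]|² = (1/N)Σ|X[k]|² = 20.0000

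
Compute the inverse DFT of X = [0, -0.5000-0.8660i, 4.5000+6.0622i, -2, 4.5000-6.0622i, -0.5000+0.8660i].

x[n] = (1/6) Σ(k=0 to 5) X[k] · e^(2πikn/6)

Computing each x[n]:
x[0] = 1
x[1] = -2
x[2] = 1
x[3] = 2
x[4] = -3
x[5] = 1

x = [1, -2, 1, 2, -3, 1]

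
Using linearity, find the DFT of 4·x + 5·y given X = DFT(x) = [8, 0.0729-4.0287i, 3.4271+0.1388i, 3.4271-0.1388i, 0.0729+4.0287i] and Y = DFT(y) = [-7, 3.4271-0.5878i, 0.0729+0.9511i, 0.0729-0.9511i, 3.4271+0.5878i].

By linearity: DFT(4x + 5y) = 4·DFT(x) + 5·DFT(y)
= 4·[8, 0.0729-4.0287i, 3.4271+0.1388i, 3.4271-0.1388i, 0.0729+4.0287i] + 5·[-7, 3.4271-0.5878i, 0.0729+0.9511i, 0.0729-0.9511i, 3.4271+0.5878i]

Computing element-wise:
Z[0] = 4·(8) + 5·(-7) = -3
Z[1] = 4·(0.0729-4.0287i) + 5·(3.4271-0.5878i) = 17.4271-19.0538i
Z[2] = 4·(3.4271+0.1388i) + 5·(0.0729+0.9511i) = 14.0729+5.3107i
Z[3] = 4·(3.4271-0.1388i) + 5·(0.0729-0.9511i) = 14.0729-5.3107i
Z[4] = 4·(0.0729+4.0287i) + 5·(3.4271+0.5878i) = 17.4271+19.0538i

DFT(4x + 5y) = 4·X + 5·Y = [-3, 17.4271-19.0538i, 14.0729+5.3107i, 14.0729-5.3107i, 17.4271+19.0538i]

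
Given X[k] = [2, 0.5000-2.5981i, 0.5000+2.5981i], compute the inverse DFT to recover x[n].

x[n] = (1/3) Σ(k=0 to 2) X[k] · e^(2πikn/3)

Computing each x[n]:
x[0] = 1
x[1] = 2
x[2] = -1

x = [1, 2, -1]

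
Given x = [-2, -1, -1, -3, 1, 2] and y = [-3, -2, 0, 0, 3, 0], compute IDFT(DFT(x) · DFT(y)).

(x ⊛ y)[n] = Σ(m=0 to 5) x[m] · y[(n-m) mod 6]

Computing each output sample:
(x ⊛ y)[0] = -1
(x ⊛ y)[1] = -2
(x ⊛ y)[2] = 8
(x ⊛ y)[3] = 17
(x ⊛ y)[4] = -3
(x ⊛ y)[5] = -11

x ⊛ y = [-1, -2, 8, 17, -3, -11]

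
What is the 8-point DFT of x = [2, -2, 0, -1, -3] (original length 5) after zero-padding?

Original 5-point DFT: [-4, 1.2639-1.5388i, 5.7361+0.3633i, 5.7361-0.3633i, 1.2639+1.5388i]
Zero-padded 8-point DFT provides frequency interpolation.

DFT_8([x, 0, ...]) = [-4, 4.2929+2.1213i, -1+1i, 5.7071+2.1213i, 2, 5.7071-2.1213i, -1-1i, 4.2929-2.1213i]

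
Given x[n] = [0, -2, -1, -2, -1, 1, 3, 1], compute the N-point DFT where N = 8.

X[k] = Σ(n=0 to 7) x[n] · ω_8^(nk)
where ω_8 = e^(-2πi/8)

Computing each X[k]:
X[0] = -1
X[1] = 1.0000+8.2426i
X[2] = -3
X[3] = 1.0000+0.2426i
X[4] = 3
X[5] = 1.0000-0.2426i
X[6] = -3
X[7] = 1.0000-8.2426i

X = [-1, 1.0000+8.2426i, -3, 1.0000+0.2426i, 3, 1.0000-0.2426i, -3, 1.0000-8.2426i]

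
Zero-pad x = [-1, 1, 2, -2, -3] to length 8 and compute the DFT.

Original 5-point DFT: [-3, -1.6180-6.1554i, 0.6180+1.4531i, 0.6180-1.4531i, -1.6180+6.1554i]
Zero-padded 8-point DFT provides frequency interpolation.

DFT_8([x, 0, ...]) = [-3, 4.1213-1.2929i, -6-3i, -0.1213+2.7071i, -1, -0.1213-2.7071i, -6+3i, 4.1213+1.2929i]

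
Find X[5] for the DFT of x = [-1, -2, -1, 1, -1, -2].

X[5] = Σ(n=0 to 5) x[n] · ω_6^(5n) where ω_6 = e^(-2πi/6)
= (-1)·ω_6^0 + (-2)·ω_6^5 + (-1)·ω_6^10 + (1)·ω_6^15 + (-1)·ω_6^20 + (-2)·ω_6^25

X[5] = -3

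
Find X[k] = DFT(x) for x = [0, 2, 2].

X[k] = Σ(n=0 to 2) x[n] · ω_3^(nk)
where ω_3 = e^(-2πi/3)

Computing each X[k]:
X[0] = 4
X[1] = -2
X[2] = -2

X = [4, -2, -2]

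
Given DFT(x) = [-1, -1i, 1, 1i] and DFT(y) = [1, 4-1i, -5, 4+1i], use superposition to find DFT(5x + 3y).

By linearity: DFT(5x + 3y) = 5·DFT(x) + 3·DFT(y)
= 5·[-1, -1i, 1, 1i] + 3·[1, 4-1i, -5, 4+1i]

Computing element-wise:
Z[0] = 5·(-1) + 3·(1) = -2
Z[1] = 5·(-1i) + 3·(4-1i) = 12-8i
Z[2] = 5·(1) + 3·(-5) = -10
Z[3] = 5·(1i) + 3·(4+1i) = 12+8i

DFT(5x + 3y) = 5·X + 3·Y = [-2, 12-8i, -10, 12+8i]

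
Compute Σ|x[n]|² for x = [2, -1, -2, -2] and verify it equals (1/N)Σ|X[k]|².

Time domain:
Σ|x[n]|² = |2|² + |-1|² + |-2|² + |-2|² = 13.0000

Frequency domain:
(1/4)Σ|X[k]|² = (1/4)(|-3|² + |4-1i|² + |3|² + |4+1i|²) = (1/4)·52.0000 = 13.0000

Both sides agree, confirming Parseval's theorem.

Σ|x[n]|² = (1/N)Σ|X[k]|² = 13.0000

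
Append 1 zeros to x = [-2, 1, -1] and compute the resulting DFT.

Original 3-point DFT: [-2, -2.0000-1.7321i, -2.0000+1.7321i]
Zero-padded 4-point DFT provides frequency interpolation.

DFT_4([x, 0, ...]) = [-2, -1-1i, -4, -1+1i]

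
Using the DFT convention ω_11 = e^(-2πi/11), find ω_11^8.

ω_11^8 = e^(-2πi·8/11)
= cos(-2π·8/11) + i·sin(-2π·8/11)
= cos(-16π/11) + i·sin(-16π/11)

ω_11^8 = cos(-16π/11) + i·sin(-16π/11) = -0.1423+0.9898i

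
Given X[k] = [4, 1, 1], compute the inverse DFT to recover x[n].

x[n] = (1/3) Σ(k=0 to 2) X[k] · e^(2πikn/3)

Computing each x[n]:
x[0] = 2
x[1] = 1
x[2] = 1

x = [2, 1, 1]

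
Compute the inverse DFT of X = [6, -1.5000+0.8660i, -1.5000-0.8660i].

x[n] = (1/3) Σ(k=0 to 2) X[k] · e^(2πikn/3)

Computing each x[n]:
x[0] = 1
x[1] = 2
x[2] = 3

x = [1, 2, 3]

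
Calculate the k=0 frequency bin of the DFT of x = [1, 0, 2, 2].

X[0] = Σ(n=0 to 3) x[n] · ω_4^0 = Σ x[n]
= (1) + (0) + (2) + (2)

X[0] = 5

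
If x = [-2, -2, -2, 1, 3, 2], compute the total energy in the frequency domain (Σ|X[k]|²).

Parseval: Σ|x[n]|² = (1/N)Σ|X[k]|², so Σ|X[k]|² = N·Σ|x[n]|² = 6·26.0000

Σ|X[k]|² = N·Σ|x[n]|² = 6·26.0000 = 156.0000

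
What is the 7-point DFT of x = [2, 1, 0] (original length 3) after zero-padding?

Original 3-point DFT: [3, 1.5000-0.8660i, 1.5000+0.8660i]
Zero-padded 7-point DFT provides frequency interpolation.

DFT_7([x, 0, ...]) = [3, 2.6235-0.7818i, 1.7775-0.9749i, 1.0990-0.4339i, 1.0990+0.4339i, 1.7775+0.9749i, 2.6235+0.7818i]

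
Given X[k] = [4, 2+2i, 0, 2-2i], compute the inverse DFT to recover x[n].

x[n] = (1/4) Σ(k=0 to 3) X[k] · e^(2πikn/4)

Computing each x[n]:
x[0] = 2
x[1] = 0
x[2] = 0
x[3] = 2

x = [2, 0, 0, 2]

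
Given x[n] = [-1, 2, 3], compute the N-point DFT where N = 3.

X[k] = Σ(n=0 to 2) x[n] · ω_3^(nk)
where ω_3 = e^(-2πi/3)

Computing each X[k]:
X[0] = 4
X[1] = -3.5000+0.8660i
X[2] = -3.5000-0.8660i

X = [4, -3.5000+0.8660i, -3.5000-0.8660i]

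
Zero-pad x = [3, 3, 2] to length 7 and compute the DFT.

Original 3-point DFT: [8, 0.5000-0.8660i, 0.5000+0.8660i]
Zero-padded 7-point DFT provides frequency interpolation.

DFT_7([x, 0, ...]) = [8, 4.4254-4.2954i, 0.5305-2.0570i, 1.5441+0.2620i, 1.5441-0.2620i, 0.5305+2.0570i, 4.4254+4.2954i]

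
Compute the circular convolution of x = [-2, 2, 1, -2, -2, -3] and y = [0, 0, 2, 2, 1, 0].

(x ⊛ y)[n] = Σ(m=0 to 5) x[m] · y[(n-m) mod 6]

Computing each output sample:
(x ⊛ y)[0] = -7
(x ⊛ y)[1] = -12
(x ⊛ y)[2] = -12
(x ⊛ y)[3] = -3
(x ⊛ y)[4] = 4
(x ⊛ y)[5] = 0

x ⊛ y = [-7, -12, -12, -3, 4, 0]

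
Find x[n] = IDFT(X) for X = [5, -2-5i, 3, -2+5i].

x[n] = (1/4) Σ(k=0 to 3) X[k] · e^(2πikn/4)

Computing each x[n]:
x[0] = 1
x[1] = 3
x[2] = 3
x[3] = -2

x = [1, 3, 3, -2]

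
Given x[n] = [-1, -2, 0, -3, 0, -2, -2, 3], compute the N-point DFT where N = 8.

X[k] = Σ(n=0 to 7) x[n] · ω_8^(nk)
where ω_8 = e^(-2πi/8)

Computing each X[k]:
X[0] = -7
X[1] = 3.2426+2.2426i
X[2] = 1+4i
X[3] = -5.2426+6.2426i
X[4] = 1
X[5] = -5.2426-6.2426i
X[6] = 1-4i
X[7] = 3.2426-2.2426i

X = [-7, 3.2426+2.2426i, 1+4i, -5.2426+6.2426i, 1, -5.2426-6.2426i, 1-4i, 3.2426-2.2426i]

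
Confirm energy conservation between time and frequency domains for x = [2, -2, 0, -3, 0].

Time domain:
Σ|x[n]|² = |2|² + |-2|² + |0|² + |-3|² + |0|² = 17.0000

Frequency domain:
(1/5)Σ|X[k]|² = (1/5)(|-3|² + |3.8090+0.1388i|² + |2.6910+4.0287i|² + |2.6910-4.0287i|² + |3.8090-0.1388i|²) = (1/5)·85.0000 = 17.0000

Both sides agree, confirming Parseval's theorem.

Σ|x[n]|² = (1/N)Σ|X[k]|² = 17.0000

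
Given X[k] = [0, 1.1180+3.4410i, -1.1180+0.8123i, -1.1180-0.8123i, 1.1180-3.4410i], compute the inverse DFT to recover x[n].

x[n] = (1/5) Σ(k=0 to 4) X[k] · e^(2πikn/5)

Computing each x[n]:
x[0] = 0
x[1] = -1
x[2] = -1
x[3] = 0
x[4] = 2

x = [0, -1, -1, 0, 2]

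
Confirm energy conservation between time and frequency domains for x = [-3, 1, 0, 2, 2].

Time domain:
Σ|x[n]|² = |-3|² + |1|² + |0|² + |2|² + |2|² = 18.0000

Frequency domain:
(1/5)Σ|X[k]|² = (1/5)(|2|² + |-3.6910+2.1266i|² + |-4.8090-1.3143i|² + |-4.8090+1.3143i|² + |-3.6910-2.1266i|²) = (1/5)·90.0000 = 18.0000

Both sides agree, confirming Parseval's theorem.

Σ|x[n]|² = (1/N)Σ|X[k]|² = 18.0000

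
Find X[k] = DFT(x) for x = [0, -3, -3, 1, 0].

X[k] = Σ(n=0 to 4) x[n] · ω_5^(nk)
where ω_5 = e^(-2πi/5)

Computing each X[k]:
X[0] = -5
X[1] = 0.6910+5.2043i
X[2] = 1.8090-2.0409i
X[3] = 1.8090+2.0409i
X[4] = 0.6910-5.2043i

X = [-5, 0.6910+5.2043i, 1.8090-2.0409i, 1.8090+2.0409i, 0.6910-5.2043i]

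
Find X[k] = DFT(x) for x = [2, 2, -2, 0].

X[k] = Σ(n=0 to 3) x[n] · ω_4^(nk)
where ω_4 = e^(-2πi/4)

Computing each X[k]:
X[0] = 2
X[1] = 4-2i
X[2] = -2
X[3] = 4+2i

X = [2, 4-2i, -2, 4+2i]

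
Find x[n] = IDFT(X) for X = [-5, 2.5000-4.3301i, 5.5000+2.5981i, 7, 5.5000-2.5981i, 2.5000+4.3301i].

x[n] = (1/6) Σ(k=0 to 5) X[k] · e^(2πikn/6)

Computing each x[n]:
x[0] = 3
x[1] = -2
x[2] = 1
x[3] = -1
x[4] = -3
x[5] = -3

x = [3, -2, 1, -1, -3, -3]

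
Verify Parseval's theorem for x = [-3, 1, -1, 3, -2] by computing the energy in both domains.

Time domain:
Σ|x[n]|² = |-3|² + |1|² + |-1|² + |3|² + |-2|² = 24.0000

Frequency domain:
(1/5)Σ|X[k]|² = (1/5)(|-2|² + |-4.9271-0.5020i|² + |-1.5729-5.5676i|² + |-1.5729+5.5676i|² + |-4.9271+0.5020i|²) = (1/5)·120.0000 = 24.0000

Both sides agree, confirming Parseval's theorem.

Σ|x[n]|² = (1/N)Σ|X[k]|² = 24.0000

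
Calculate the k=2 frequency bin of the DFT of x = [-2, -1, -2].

X[2] = Σ(n=0 to 2) x[n] · ω_3^(2n) where ω_3 = e^(-2πi/3)
= (-2)·ω_3^0 + (-1)·ω_3^2 + (-2)·ω_3^4

X[2] = -0.5000+0.8660i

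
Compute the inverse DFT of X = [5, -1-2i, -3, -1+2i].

x[n] = (1/4) Σ(k=0 to 3) X[k] · e^(2πikn/4)

Computing each x[n]:
x[0] = 0
x[1] = 3
x[2] = 1
x[3] = 1

x = [0, 3, 1, 1]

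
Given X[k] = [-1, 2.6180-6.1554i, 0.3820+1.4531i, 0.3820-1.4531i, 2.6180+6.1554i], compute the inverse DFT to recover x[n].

x[n] = (1/5) Σ(k=0 to 4) X[k] · e^(2πikn/5)

Computing each x[n]:
x[0] = 1
x[1] = 2
x[2] = 1
x[3] = -3
x[4] = -2

x = [1, 2, 1, -3, -2]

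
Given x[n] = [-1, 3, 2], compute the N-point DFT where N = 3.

X[k] = Σ(n=0 to 2) x[n] · ω_3^(nk)
where ω_3 = e^(-2πi/3)

Computing each X[k]:
X[0] = 4
X[1] = -3.5000-0.8660i
X[2] = -3.5000+0.8660i

X = [4, -3.5000-0.8660i, -3.5000+0.8660i]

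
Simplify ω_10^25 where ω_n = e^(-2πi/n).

Since ω_10^10 = 1, powers reduce modulo 10.
25 mod 10 = 5
So ω_10^25 = ω_10^5 = e^(-2πi·5/10)

ω_10^25 = ω_10^5 = -1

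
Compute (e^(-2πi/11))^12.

Since ω_11^11 = 1, powers reduce modulo 11.
12 mod 11 = 1
So ω_11^12 = ω_11^1 = e^(-2πi·1/11)

ω_11^12 = ω_11^1 = 0.8413-0.5406i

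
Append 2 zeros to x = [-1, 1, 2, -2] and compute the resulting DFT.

Original 4-point DFT: [0, -3-3i, 2, -3+3i]
Zero-padded 6-point DFT provides frequency interpolation.

DFT_6([x, 0, ...]) = [0, 0.5000-2.5981i, -4.5000+0.8660i, 2, -4.5000-0.8660i, 0.5000+2.5981i]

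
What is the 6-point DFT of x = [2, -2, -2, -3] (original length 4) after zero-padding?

Original 4-point DFT: [-5, 4-1i, 5, 4+1i]
Zero-padded 6-point DFT provides frequency interpolation.

DFT_6([x, 0, ...]) = [-5, 5.0000+3.4641i, 1, 5, 1, 5.0000-3.4641i]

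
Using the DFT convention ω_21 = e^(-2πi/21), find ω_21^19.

ω_21^19 = e^(-2πi·19/21)
= cos(-2π·19/21) + i·sin(-2π·19/21)
= cos(-38π/21) + i·sin(-38π/21)

ω_21^19 = cos(-38π/21) + i·sin(-38π/21) = 0.8262+0.5633i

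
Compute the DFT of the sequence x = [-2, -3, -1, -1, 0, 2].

X[k] = Σ(n=0 to 5) x[n] · ω_6^(nk)
where ω_6 = e^(-2πi/6)

Computing each X[k]:
X[0] = -5
X[1] = -1.0000+5.1962i
X[2] = -2.0000+3.4641i
X[3] = -1
X[4] = -2.0000-3.4641i
X[5] = -1.0000-5.1962i

X = [-5, -1.0000+5.1962i, -2.0000+3.4641i, -1, -2.0000-3.4641i, -1.0000-5.1962i]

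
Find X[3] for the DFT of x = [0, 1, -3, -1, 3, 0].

X[3] = Σ(n=0 to 5) x[n] · ω_6^(3n) where ω_6 = e^(-2πi/6)
= (0)·ω_6^0 + (1)·ω_6^3 + (-3)·ω_6^6 + (-1)·ω_6^9 + (3)·ω_6^12 + (0)·ω_6^15

X[3] = 0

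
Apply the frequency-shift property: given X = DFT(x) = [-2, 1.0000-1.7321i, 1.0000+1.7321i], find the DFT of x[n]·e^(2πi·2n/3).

Modulation property: DFT(ω_3^(-2n)·x[n]) = X[(k-2) mod 3], so circularly shift X by 2 positions.

X[k-2] = [1.0000-1.7321i, 1.0000+1.7321i, -2]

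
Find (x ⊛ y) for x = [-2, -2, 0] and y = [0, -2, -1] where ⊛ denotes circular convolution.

(x ⊛ y)[n] = Σ(m=0 to 2) x[m] · y[(n-m) mod 3]

Computing each output sample:
(x ⊛ y)[0] = 2
(x ⊛ y)[1] = 4
(x ⊛ y)[2] = 6

x ⊛ y = [2, 4, 6]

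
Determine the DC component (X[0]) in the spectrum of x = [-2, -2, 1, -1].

X[0] = Σ(n=0 to 3) x[n] · ω_4^0 = Σ x[n]
= (-2) + (-2) + (1) + (-1)

X[0] = -4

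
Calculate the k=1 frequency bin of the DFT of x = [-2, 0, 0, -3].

X[1] = Σ(n=0 to 3) x[n] · ω_4^(1n) where ω_4 = e^(-2πi/4)
= (-2)·ω_4^0 + (0)·ω_4^1 + (0)·ω_4^2 + (-3)·ω_4^3

X[1] = -2-3i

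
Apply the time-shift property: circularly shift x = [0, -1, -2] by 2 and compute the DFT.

Time shift by 2: X_shifted[k] = ω_3^(2k) · X[k]
Shifted x = [-1, -2, 0]

DFT(x[n-2]) = [-3, 1.7321i, -1.7321i]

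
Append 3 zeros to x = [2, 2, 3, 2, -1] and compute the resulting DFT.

Original 5-point DFT: [8, -1.7361-3.4410i, 2.7361-0.8123i, 2.7361+0.8123i, -1.7361+3.4410i]
Zero-padded 8-point DFT provides frequency interpolation.

DFT_8([x, 0, ...]) = [8, 3.0000-5.8284i, -2, 3.0000+0.1716i, 0, 3.0000-0.1716i, -2, 3.0000+5.8284i]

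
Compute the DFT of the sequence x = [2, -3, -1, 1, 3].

X[k] = Σ(n=0 to 4) x[n] · ω_5^(nk)
where ω_5 = e^(-2πi/5)

Computing each X[k]:
X[0] = 2
X[1] = 2.0000+6.8819i
X[2] = 2.0000+1.6246i
X[3] = 2.0000-1.6246i
X[4] = 2.0000-6.8819i

X = [2, 2.0000+6.8819i, 2.0000+1.6246i, 2.0000-1.6246i, 2.0000-6.8819i]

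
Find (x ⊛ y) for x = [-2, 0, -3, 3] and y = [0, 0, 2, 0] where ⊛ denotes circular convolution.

(x ⊛ y)[n] = Σ(m=0 to 3) x[m] · y[(n-m) mod 4]

Computing each output sample:
(x ⊛ y)[0] = -6
(x ⊛ y)[1] = 6
(x ⊛ y)[2] = -4
(x ⊛ y)[3] = 0

x ⊛ y = [-6, 6, -4, 0]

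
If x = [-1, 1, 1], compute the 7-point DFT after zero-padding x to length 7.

Original 3-point DFT: [1, -2, -2]
Zero-padded 7-point DFT provides frequency interpolation.

DFT_7([x, 0, ...]) = [1, -0.5990-1.7568i, -2.1235-0.5410i, -1.2775+0.3479i, -1.2775-0.3479i, -2.1235+0.5410i, -0.5990+1.7568i]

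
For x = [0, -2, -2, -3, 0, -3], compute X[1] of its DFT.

X[1] = Σ(n=0 to 5) x[n] · ω_6^(1n) where ω_6 = e^(-2πi/6)
= (0)·ω_6^0 + (-2)·ω_6^1 + (-2)·ω_6^2 + (-3)·ω_6^3 + (0)·ω_6^4 + (-3)·ω_6^5

X[1] = 1.5000+0.8660i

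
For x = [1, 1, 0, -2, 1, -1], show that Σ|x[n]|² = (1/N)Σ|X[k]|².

Time domain:
Σ|x[n]|² = |1|² + |1|² + |0|² + |-2|² + |1|² + |-1|² = 8.0000

Frequency domain:
(1/6)Σ|X[k]|² = (1/6)(|0|² + |2.5000-0.8660i|² + |-1.5000-2.5981i|² + |4|² + |-1.5000+2.5981i|² + |2.5000+0.8660i|²) = (1/6)·48.0000 = 8.0000

Both sides agree, confirming Parseval's theorem.

Σ|x[n]|² = (1/N)Σ|X[k]|² = 8.0000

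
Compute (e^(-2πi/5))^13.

Since ω_5^5 = 1, powers reduce modulo 5.
13 mod 5 = 3
So ω_5^13 = ω_5^3 = e^(-2πi·3/5)

ω_5^13 = ω_5^3 = -0.8090+0.5878i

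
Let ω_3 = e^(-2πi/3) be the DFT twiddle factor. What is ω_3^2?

ω_3^2 = e^(-2πi·2/3)
= cos(-2π·2/3) + i·sin(-2π·2/3)
= cos(-4π/3) + i·sin(-4π/3)

ω_3^2 = cos(-4π/3) + i·sin(-4π/3) = -0.5000+0.8660i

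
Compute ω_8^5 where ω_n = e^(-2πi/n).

ω_8^5 = e^(-2πi·5/8)
= cos(-2π·5/8) + i·sin(-2π·5/8)
= cos(-10π/8) + i·sin(-10π/8)

ω_8^5 = cos(-10π/8) + i·sin(-10π/8) = -0.7071+0.7071i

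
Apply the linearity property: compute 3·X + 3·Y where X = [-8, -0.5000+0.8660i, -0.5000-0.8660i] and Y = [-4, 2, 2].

By linearity: DFT(3x + 3y) = 3·DFT(x) + 3·DFT(y)
= 3·[-8, -0.5000+0.8660i, -0.5000-0.8660i] + 3·[-4, 2, 2]

Computing element-wise:
Z[0] = 3·(-8) + 3·(-4) = -36
Z[1] = 3·(-0.5000+0.8660i) + 3·(2) = 4.5000+2.5980i
Z[2] = 3·(-0.5000-0.8660i) + 3·(2) = 4.5000-2.5980i

DFT(3x + 3y) = 3·X + 3·Y = [-36, 4.5000+2.5980i, 4.5000-2.5980i]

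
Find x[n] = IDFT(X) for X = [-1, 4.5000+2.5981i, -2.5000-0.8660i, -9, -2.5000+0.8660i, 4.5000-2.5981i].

x[n] = (1/6) Σ(k=0 to 5) X[k] · e^(2πikn/6)

Computing each x[n]:
x[0] = -1
x[1] = 2
x[2] = -3
x[3] = -1
x[4] = -1
x[5] = 3

x = [-1, 2, -3, -1, -1, 3]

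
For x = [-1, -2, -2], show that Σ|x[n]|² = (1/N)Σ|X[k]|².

Time domain:
Σ|x[n]|² = |-1|² + |-2|² + |-2|² = 9.0000

Frequency domain:
(1/3)Σ|X[k]|² = (1/3)(|-5|² + |1|² + |1|²) = (1/3)·27.0000 = 9.0000

Both sides agree, confirming Parseval's theorem.

Σ|x[n]|² = (1/N)Σ|X[k]|² = 9.0000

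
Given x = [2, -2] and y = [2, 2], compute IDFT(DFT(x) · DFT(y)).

(x ⊛ y)[n] = Σ(m=0 to 1) x[m] · y[(n-m) mod 2]

Computing each output sample:
(x ⊛ y)[0] = 0
(x ⊛ y)[1] = 0

x ⊛ y = [0, 0]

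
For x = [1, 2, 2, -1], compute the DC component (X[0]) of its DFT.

X[0] = Σ(n=0 to 3) x[n] · ω_4^0 = Σ x[n]
= (1) + (2) + (2) + (-1)

X[0] = 4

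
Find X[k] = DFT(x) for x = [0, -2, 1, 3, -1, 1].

X[k] = Σ(n=0 to 5) x[n] · ω_6^(nk)
where ω_6 = e^(-2πi/6)

Computing each X[k]:
X[0] = 2
X[1] = -3.5000+0.8660i
X[2] = 3.5000+4.3301i
X[3] = -2
X[4] = 3.5000-4.3301i
X[5] = -3.5000-0.8660i

X = [2, -3.5000+0.8660i, 3.5000+4.3301i, -2, 3.5000-4.3301i, -3.5000-0.8660i]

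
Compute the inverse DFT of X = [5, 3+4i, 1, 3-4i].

x[n] = (1/4) Σ(k=0 to 3) X[k] · e^(2πikn/4)

Computing each x[n]:
x[0] = 3
x[1] = -1
x[2] = 0
x[3] = 3

x = [3, -1, 0, 3]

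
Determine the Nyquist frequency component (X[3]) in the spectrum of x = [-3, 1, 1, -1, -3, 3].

X[3] = Σ(n=0 to 5) x[n] · ω_6^(3n) where ω_6 = e^(-2πi/6)
= (-3)·ω_6^0 + (1)·ω_6^3 + (1)·ω_6^6 + (-1)·ω_6^9 + (-3)·ω_6^12 + (3)·ω_6^15

X[3] = -8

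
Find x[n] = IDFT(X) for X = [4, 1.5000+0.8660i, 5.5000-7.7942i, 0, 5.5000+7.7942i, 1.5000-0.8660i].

x[n] = (1/6) Σ(k=0 to 5) X[k] · e^(2πikn/6)

Computing each x[n]:
x[0] = 3
x[1] = 2
x[2] = -3
x[3] = 2
x[4] = 2
x[5] = -2

x = [3, 2, -3, 2, 2, -2]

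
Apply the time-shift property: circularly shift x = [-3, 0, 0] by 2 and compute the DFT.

Time shift by 2: X_shifted[k] = ω_3^(2k) · X[k]
Shifted x = [0, 0, -3]

DFT(x[n-2]) = [-3, 1.5000-2.5981i, 1.5000+2.5981i]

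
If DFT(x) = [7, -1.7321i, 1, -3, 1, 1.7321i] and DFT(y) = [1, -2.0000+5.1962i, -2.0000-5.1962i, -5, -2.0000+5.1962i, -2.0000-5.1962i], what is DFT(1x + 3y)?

By linearity: DFT(1x + 3y) = 1·DFT(x) + 3·DFT(y)
= 1·[7, -1.7321i, 1, -3, 1, 1.7321i] + 3·[1, -2.0000+5.1962i, -2.0000-5.1962i, -5, -2.0000+5.1962i, -2.0000-5.1962i]

Computing element-wise:
Z[0] = 1·(7) + 3·(1) = 10
Z[1] = 1·(-1.7321i) + 3·(-2.0000+5.1962i) = -6.0000+13.8565i
Z[2] = 1·(1) + 3·(-2.0000-5.1962i) = -5.0000-15.5886i
Z[3] = 1·(-3) + 3·(-5) = -18
Z[4] = 1·(1) + 3·(-2.0000+5.1962i) = -5.0000+15.5886i
Z[5] = 1·(1.7321i) + 3·(-2.0000-5.1962i) = -6.0000-13.8565i

DFT(1x + 3y) = 1·X + 3·Y = [10, -6.0000+13.8565i, -5.0000-15.5886i, -18, -5.0000+15.5886i, -6.0000-13.8565i]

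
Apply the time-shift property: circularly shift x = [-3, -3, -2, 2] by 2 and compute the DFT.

Time shift by 2: X_shifted[k] = ω_4^(2k) · X[k]
Shifted x = [-2, 2, -3, -3]

DFT(x[n-2]) = [-6, 1-5i, -4, 1+5i]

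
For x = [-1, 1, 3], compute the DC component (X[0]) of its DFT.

X[0] = Σ(n=0 to 2) x[n] · ω_3^0 = Σ x[n]
= (-1) + (1) + (3)

X[0] = 3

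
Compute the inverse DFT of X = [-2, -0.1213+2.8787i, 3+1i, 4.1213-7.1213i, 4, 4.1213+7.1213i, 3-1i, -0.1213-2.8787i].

x[n] = (1/8) Σ(k=0 to 7) X[k] · e^(2πikn/8)

Computing each x[n]:
x[0] = 2
x[1] = -1
x[2] = -3
x[3] = 1
x[4] = 0
x[5] = -1
x[6] = 2
x[7] = -2

x = [2, -1, -3, 1, 0, -1, 2, -2]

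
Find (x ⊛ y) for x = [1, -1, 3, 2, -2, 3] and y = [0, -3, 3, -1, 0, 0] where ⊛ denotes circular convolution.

(x ⊛ y)[n] = Σ(m=0 to 5) x[m] · y[(n-m) mod 6]

Computing each output sample:
(x ⊛ y)[0] = -17
(x ⊛ y)[1] = 8
(x ⊛ y)[2] = 3
(x ⊛ y)[3] = -13
(x ⊛ y)[4] = 4
(x ⊛ y)[5] = 9

x ⊛ y = [-17, 8, 3, -13, 4, 9]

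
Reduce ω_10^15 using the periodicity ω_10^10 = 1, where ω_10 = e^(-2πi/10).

Since ω_10^10 = 1, powers reduce modulo 10.
15 mod 10 = 5
So ω_10^15 = ω_10^5 = e^(-2πi·5/10)

ω_10^15 = ω_10^5 = -1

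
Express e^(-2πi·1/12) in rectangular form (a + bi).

ω_12^1 = e^(-2πi·1/12)
= cos(-2π·1/12) + i·sin(-2π·1/12)
= cos(-2π/12) + i·sin(-2π/12)

ω_12^1 = cos(-2π/12) + i·sin(-2π/12) = 0.8660-0.5000i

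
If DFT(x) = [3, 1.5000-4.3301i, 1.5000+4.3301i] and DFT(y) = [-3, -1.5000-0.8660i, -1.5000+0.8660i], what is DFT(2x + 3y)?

By linearity: DFT(2x + 3y) = 2·DFT(x) + 3·DFT(y)
= 2·[3, 1.5000-4.3301i, 1.5000+4.3301i] + 3·[-3, -1.5000-0.8660i, -1.5000+0.8660i]

Computing element-wise:
Z[0] = 2·(3) + 3·(-3) = -3
Z[1] = 2·(1.5000-4.3301i) + 3·(-1.5000-0.8660i) = -1.5000-11.2582i
Z[2] = 2·(1.5000+4.3301i) + 3·(-1.5000+0.8660i) = -1.5000+11.2582i

DFT(2x + 3y) = 2·X + 3·Y = [-3, -1.5000-11.2582i, -1.5000+11.2582i]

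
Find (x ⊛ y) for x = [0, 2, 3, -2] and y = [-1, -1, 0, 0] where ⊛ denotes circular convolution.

(x ⊛ y)[n] = Σ(m=0 to 3) x[m] · y[(n-m) mod 4]

Computing each output sample:
(x ⊛ y)[0] = 2
(x ⊛ y)[1] = -2
(x ⊛ y)[2] = -5
(x ⊛ y)[3] = -1

x ⊛ y = [2, -2, -5, -1]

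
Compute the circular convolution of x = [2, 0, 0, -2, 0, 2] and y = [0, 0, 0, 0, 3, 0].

(x ⊛ y)[n] = Σ(m=0 to 5) x[m] · y[(n-m) mod 6]

Computing each output sample:
(x ⊛ y)[0] = 0
(x ⊛ y)[1] = -6
(x ⊛ y)[2] = 0
(x ⊛ y)[3] = 6
(x ⊛ y)[4] = 6
(x ⊛ y)[5] = 0

x ⊛ y = [0, -6, 0, 6, 6, 0]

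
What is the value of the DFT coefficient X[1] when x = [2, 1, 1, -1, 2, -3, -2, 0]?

X[1] = Σ(n=0 to 7) x[n] · ω_8^(1n) where ω_8 = e^(-2πi/8)
= (2)·ω_8^0 + (1)·ω_8^1 + (1)·ω_8^2 + (-1)·ω_8^3 + (2)·ω_8^4 + (-3)·ω_8^5 + (-2)·ω_8^6 + (0)·ω_8^7

X[1] = 3.5355-5.1213i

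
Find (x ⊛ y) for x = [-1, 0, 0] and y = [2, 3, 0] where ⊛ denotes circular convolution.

(x ⊛ y)[n] = Σ(m=0 to 2) x[m] · y[(n-m) mod 3]

Computing each output sample:
(x ⊛ y)[0] = -2
(x ⊛ y)[1] = -3
(x ⊛ y)[2] = 0

x ⊛ y = [-2, -3, 0]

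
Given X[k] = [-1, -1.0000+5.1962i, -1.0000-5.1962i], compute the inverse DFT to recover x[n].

x[n] = (1/3) Σ(k=0 to 2) X[k] · e^(2πikn/3)

Computing each x[n]:
x[0] = -1
x[1] = -3
x[2] = 3

x = [-1, -3, 3]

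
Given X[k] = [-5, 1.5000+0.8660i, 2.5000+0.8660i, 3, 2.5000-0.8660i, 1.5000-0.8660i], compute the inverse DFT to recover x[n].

x[n] = (1/6) Σ(k=0 to 5) X[k] · e^(2πikn/6)

Computing each x[n]:
x[0] = 1
x[1] = -2
x[2] = -1
x[3] = -1
x[4] = -1
x[5] = -1

x = [1, -2, -1, -1, -1, -1]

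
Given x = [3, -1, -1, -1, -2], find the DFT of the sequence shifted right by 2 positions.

Time shift by 2: X_shifted[k] = ω_5^(2k) · X[k]
Shifted x = [-1, -2, 3, -1, -1]

DFT(x[n-2]) = [-2, -3.5451-1.4001i, 2.0451+4.3920i, 2.0451-4.3920i, -3.5451+1.4001i]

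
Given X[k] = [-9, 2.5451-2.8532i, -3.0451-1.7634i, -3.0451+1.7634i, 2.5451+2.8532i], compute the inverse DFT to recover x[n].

x[n] = (1/5) Σ(k=0 to 4) X[k] · e^(2πikn/5)

Computing each x[n]:
x[0] = -2
x[1] = 1
x[2] = -3
x[3] = -3
x[4] = -2

x = [-2, 1, -3, -3, -2]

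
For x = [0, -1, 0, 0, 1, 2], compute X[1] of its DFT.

X[1] = Σ(n=0 to 5) x[n] · ω_6^(1n) where ω_6 = e^(-2πi/6)
= (0)·ω_6^0 + (-1)·ω_6^1 + (0)·ω_6^2 + (0)·ω_6^3 + (1)·ω_6^4 + (2)·ω_6^5

X[1] = 3.4641i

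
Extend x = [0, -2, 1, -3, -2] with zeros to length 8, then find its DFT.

Original 5-point DFT: [-6, 0.3820-2.3511i, 2.6180+3.8042i, 2.6180-3.8042i, 0.3820+2.3511i]
Zero-padded 8-point DFT provides frequency interpolation.

DFT_8([x, 0, ...]) = [-6, 2.7071+2.5355i, -3-1i, 1.2929+4.5355i, 4, 1.2929-4.5355i, -3+1i, 2.7071-2.5355i]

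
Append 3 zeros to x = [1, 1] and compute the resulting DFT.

Original 2-point DFT: [2, 0]
Zero-padded 5-point DFT provides frequency interpolation.

DFT_5([x, 0, ...]) = [2, 1.3090-0.9511i, 0.1910-0.5878i, 0.1910+0.5878i, 1.3090+0.9511i]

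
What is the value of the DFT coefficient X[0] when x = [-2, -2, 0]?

X[0] = Σ(n=0 to 2) x[n] · ω_3^0 = Σ x[n]
= (-2) + (-2) + (0)

X[0] = -4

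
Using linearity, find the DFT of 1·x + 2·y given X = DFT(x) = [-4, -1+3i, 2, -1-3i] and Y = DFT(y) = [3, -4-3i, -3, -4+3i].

By linearity: DFT(1x + 2y) = 1·DFT(x) + 2·DFT(y)
= 1·[-4, -1+3i, 2, -1-3i] + 2·[3, -4-3i, -3, -4+3i]

Computing element-wise:
Z[0] = 1·(-4) + 2·(3) = 2
Z[1] = 1·(-1+3i) + 2·(-4-3i) = -9-3i
Z[2] = 1·(2) + 2·(-3) = -4
Z[3] = 1·(-1-3i) + 2·(-4+3i) = -9+3i

DFT(1x + 2y) = 1·X + 2·Y = [2, -9-3i, -4, -9+3i]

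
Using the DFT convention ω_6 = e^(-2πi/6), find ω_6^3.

ω_6^3 = e^(-2πi·3/6)
= cos(-2π·3/6) + i·sin(-2π·3/6)
= cos(-6π/6) + i·sin(-6π/6)

ω_6^3 = cos(-6π/6) + i·sin(-6π/6) = -1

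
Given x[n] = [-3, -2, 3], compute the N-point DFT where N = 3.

X[k] = Σ(n=0 to 2) x[n] · ω_3^(nk)
where ω_3 = e^(-2πi/3)

Computing each X[k]:
X[0] = -2
X[1] = -3.5000+4.3301i
X[2] = -3.5000-4.3301i

X = [-2, -3.5000+4.3301i, -3.5000-4.3301i]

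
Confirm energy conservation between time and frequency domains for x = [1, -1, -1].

Time domain:
Σ|x[n]|² = |1|² + |-1|² + |-1|² = 3.0000

Frequency domain:
(1/3)Σ|X[k]|² = (1/3)(|-1|² + |2|² + |2|²) = (1/3)·9.0000 = 3.0000

Both sides agree, confirming Parseval's theorem.

Σ|x[n]|² = (1/N)Σ|X[k]|² = 3.0000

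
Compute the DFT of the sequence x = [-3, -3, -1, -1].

X[k] = Σ(n=0 to 3) x[n] · ω_4^(nk)
where ω_4 = e^(-2πi/4)

Computing each X[k]:
X[0] = -8
X[1] = -2+2i
X[2] = 0
X[3] = -2-2i

X = [-8, -2+2i, 0, -2-2i]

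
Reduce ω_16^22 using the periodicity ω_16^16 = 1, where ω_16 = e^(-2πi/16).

Since ω_16^16 = 1, powers reduce modulo 16.
22 mod 16 = 6
So ω_16^22 = ω_16^6 = e^(-2πi·6/16)

ω_16^22 = ω_16^6 = -0.7071-0.7071i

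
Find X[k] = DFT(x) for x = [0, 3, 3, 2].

X[k] = Σ(n=0 to 3) x[n] · ω_4^(nk)
where ω_4 = e^(-2πi/4)

Computing each X[k]:
X[0] = 8
X[1] = -3-1i
X[2] = -2
X[3] = -3+1i

X = [8, -3-1i, -2, -3+1i]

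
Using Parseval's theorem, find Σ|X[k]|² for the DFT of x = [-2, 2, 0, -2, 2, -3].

Parseval: Σ|x[n]|² = (1/N)Σ|X[k]|², so Σ|X[k]|² = N·Σ|x[n]|² = 6·25.0000

Σ|X[k]|² = N·Σ|x[n]|² = 6·25.0000 = 150.0000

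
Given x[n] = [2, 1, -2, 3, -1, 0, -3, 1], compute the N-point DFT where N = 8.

X[k] = Σ(n=0 to 7) x[n] · ω_8^(nk)
where ω_8 = e^(-2πi/8)

Computing each X[k]:
X[0] = 1
X[1] = 2.2929-3.1213i
X[2] = 6+3i
X[3] = 3.7071-1.1213i
X[4] = -9
X[5] = 3.7071+1.1213i
X[6] = 6-3i
X[7] = 2.2929+3.1213i

X = [1, 2.2929-3.1213i, 6+3i, 3.7071-1.1213i, -9, 3.7071+1.1213i, 6-3i, 2.2929+3.1213i]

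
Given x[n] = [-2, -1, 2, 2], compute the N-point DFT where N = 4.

X[k] = Σ(n=0 to 3) x[n] · ω_4^(nk)
where ω_4 = e^(-2πi/4)

Computing each X[k]:
X[0] = 1
X[1] = -4+3i
X[2] = -1
X[3] = -4-3i

X = [1, -4+3i, -1, -4-3i]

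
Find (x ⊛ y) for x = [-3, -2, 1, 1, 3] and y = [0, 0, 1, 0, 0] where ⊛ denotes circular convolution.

(x ⊛ y)[n] = Σ(m=0 to 4) x[m] · y[(n-m) mod 5]

Computing each output sample:
(x ⊛ y)[0] = 1
(x ⊛ y)[1] = 3
(x ⊛ y)[2] = -3
(x ⊛ y)[3] = -2
(x ⊛ y)[4] = 1

x ⊛ y = [1, 3, -3, -2, 1]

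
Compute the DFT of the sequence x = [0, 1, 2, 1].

X[k] = Σ(n=0 to 3) x[n] · ω_4^(nk)
where ω_4 = e^(-2πi/4)

Computing each X[k]:
X[0] = 4
X[1] = -2
X[2] = 0
X[3] = -2

X = [4, -2, 0, -2]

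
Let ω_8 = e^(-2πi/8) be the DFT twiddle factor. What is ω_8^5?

ω_8^5 = e^(-2πi·5/8)
= cos(-2π·5/8) + i·sin(-2π·5/8)
= cos(-10π/8) + i·sin(-10π/8)

ω_8^5 = cos(-10π/8) + i·sin(-10π/8) = -0.7071+0.7071i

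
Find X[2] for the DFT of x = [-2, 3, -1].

X[2] = Σ(n=0 to 2) x[n] · ω_3^(2n) where ω_3 = e^(-2πi/3)
= (-2)·ω_3^0 + (3)·ω_3^2 + (-1)·ω_3^4

X[2] = -3.0000+3.4641i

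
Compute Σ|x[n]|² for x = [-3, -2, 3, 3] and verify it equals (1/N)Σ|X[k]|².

Time domain:
Σ|x[n]|² = |-3|² + |-2|² + |3|² + |3|² = 31.0000

Frequency domain:
(1/4)Σ|X[k]|² = (1/4)(|1|² + |-6+5i|² + |-1|² + |-6-5i|²) = (1/4)·124.0000 = 31.0000

Both sides agree, confirming Parseval's theorem.

Σ|x[n]|² = (1/N)Σ|X[k]|² = 31.0000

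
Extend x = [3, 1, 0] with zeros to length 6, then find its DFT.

Original 3-point DFT: [4, 2.5000-0.8660i, 2.5000+0.8660i]
Zero-padded 6-point DFT provides frequency interpolation.

DFT_6([x, 0, ...]) = [4, 3.5000-0.8660i, 2.5000-0.8660i, 2, 2.5000+0.8660i, 3.5000+0.8660i]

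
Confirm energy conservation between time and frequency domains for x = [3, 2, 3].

Time domain:
Σ|x[n]|² = |3|² + |2|² + |3|² = 22.0000

Frequency domain:
(1/3)Σ|X[k]|² = (1/3)(|8|² + |0.5000+0.8660i|² + |0.5000-0.8660i|²) = (1/3)·66.0000 = 22.0000

Both sides agree, confirming Parseval's theorem.

Σ|x[n]|² = (1/N)Σ|X[k]|² = 22.0000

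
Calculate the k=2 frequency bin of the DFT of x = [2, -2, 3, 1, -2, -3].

X[2] = Σ(n=0 to 5) x[n] · ω_6^(2n) where ω_6 = e^(-2πi/6)
= (2)·ω_6^0 + (-2)·ω_6^2 + (3)·ω_6^4 + (1)·ω_6^6 + (-2)·ω_6^8 + (-3)·ω_6^10

X[2] = 5.0000+3.4641i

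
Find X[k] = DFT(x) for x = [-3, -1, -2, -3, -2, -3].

X[k] = Σ(n=0 to 5) x[n] · ω_6^(nk)
where ω_6 = e^(-2πi/6)

Computing each X[k]:
X[0] = -14
X[1] = -1.7321i
X[2] = -2.0000-1.7321i
X[3] = 0
X[4] = -2.0000+1.7321i
X[5] = 1.7321i

X = [-14, -1.7321i, -2.0000-1.7321i, 0, -2.0000+1.7321i, 1.7321i]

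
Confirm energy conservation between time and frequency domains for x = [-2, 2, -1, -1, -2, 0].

Time domain:
Σ|x[n]|² = |-2|² + |2|² + |-1|² + |-1|² + |-2|² + |0|² = 14.0000

Frequency domain:
(1/6)Σ|X[k]|² = (1/6)(|-4|² + |1.5000-2.5981i|² + |-2.5000-0.8660i|² + |-6|² + |-2.5000+0.8660i|² + |1.5000+2.5981i|²) = (1/6)·84.0000 = 14.0000

Both sides agree, confirming Parseval's theorem.

Σ|x[n]|² = (1/N)Σ|X[k]|² = 14.0000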